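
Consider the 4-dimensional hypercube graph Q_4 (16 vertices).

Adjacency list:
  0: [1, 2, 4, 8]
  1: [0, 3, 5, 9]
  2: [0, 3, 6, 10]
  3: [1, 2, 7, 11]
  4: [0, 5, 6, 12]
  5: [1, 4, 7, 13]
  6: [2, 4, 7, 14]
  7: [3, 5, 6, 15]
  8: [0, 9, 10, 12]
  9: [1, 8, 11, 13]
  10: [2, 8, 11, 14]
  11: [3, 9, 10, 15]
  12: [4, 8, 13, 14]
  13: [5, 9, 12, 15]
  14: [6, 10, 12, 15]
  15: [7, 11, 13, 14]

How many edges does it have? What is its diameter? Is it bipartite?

The 4-dimensional hypercube Q_4 has 16 vertices and each vertex has degree 4.
Total edges = 16 * 4 / 2 = 32.
Diameter = 4 (max Hamming distance between binary labels).
Hypercubes are bipartite (partition by parity of binary representation).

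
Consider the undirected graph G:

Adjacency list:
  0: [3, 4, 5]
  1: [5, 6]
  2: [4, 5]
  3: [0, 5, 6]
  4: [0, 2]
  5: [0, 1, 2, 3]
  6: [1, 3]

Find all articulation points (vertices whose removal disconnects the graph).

No articulation points. The graph is biconnected.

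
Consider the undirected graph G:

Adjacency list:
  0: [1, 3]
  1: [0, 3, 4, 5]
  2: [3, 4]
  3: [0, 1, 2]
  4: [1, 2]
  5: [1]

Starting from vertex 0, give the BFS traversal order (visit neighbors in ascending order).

BFS from vertex 0 (neighbors processed in ascending order):
Visit order: 0, 1, 3, 4, 5, 2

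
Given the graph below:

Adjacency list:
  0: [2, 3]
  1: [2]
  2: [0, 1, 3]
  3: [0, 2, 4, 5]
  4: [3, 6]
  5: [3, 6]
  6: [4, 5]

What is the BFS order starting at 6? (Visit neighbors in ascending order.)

BFS from vertex 6 (neighbors processed in ascending order):
Visit order: 6, 4, 5, 3, 0, 2, 1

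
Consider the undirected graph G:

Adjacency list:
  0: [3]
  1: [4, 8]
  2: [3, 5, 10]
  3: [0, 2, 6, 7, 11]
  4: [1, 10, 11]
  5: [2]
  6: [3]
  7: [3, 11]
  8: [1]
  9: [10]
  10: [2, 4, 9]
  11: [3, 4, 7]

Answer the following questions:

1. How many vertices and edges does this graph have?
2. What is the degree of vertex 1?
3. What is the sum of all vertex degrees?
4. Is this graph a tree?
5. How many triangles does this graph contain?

Count: 12 vertices, 13 edges.
Vertex 1 has neighbors [4, 8], degree = 2.
Handshaking lemma: 2 * 13 = 26.
A tree on 12 vertices has 11 edges. This graph has 13 edges (2 extra). Not a tree.
Number of triangles = 1.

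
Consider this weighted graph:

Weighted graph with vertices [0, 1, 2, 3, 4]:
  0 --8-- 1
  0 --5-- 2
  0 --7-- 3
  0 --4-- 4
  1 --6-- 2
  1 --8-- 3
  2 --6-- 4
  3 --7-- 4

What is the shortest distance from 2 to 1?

Using Dijkstra's algorithm from vertex 2:
Shortest path: 2 -> 1
Total weight: 6 = 6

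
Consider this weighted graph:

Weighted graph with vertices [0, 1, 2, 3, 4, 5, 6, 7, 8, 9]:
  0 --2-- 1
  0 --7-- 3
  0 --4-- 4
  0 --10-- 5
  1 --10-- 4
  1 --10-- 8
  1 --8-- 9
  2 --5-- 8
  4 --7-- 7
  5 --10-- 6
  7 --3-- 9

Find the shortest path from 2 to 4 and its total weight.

Using Dijkstra's algorithm from vertex 2:
Shortest path: 2 -> 8 -> 1 -> 0 -> 4
Total weight: 5 + 10 + 2 + 4 = 21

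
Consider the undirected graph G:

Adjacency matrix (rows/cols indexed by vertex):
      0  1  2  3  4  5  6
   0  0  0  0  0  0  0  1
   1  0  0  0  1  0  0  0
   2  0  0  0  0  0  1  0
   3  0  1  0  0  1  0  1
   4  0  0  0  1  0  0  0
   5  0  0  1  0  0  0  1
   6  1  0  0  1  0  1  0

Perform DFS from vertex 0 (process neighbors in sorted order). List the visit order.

DFS from vertex 0 (neighbors processed in ascending order):
Visit order: 0, 6, 3, 1, 4, 5, 2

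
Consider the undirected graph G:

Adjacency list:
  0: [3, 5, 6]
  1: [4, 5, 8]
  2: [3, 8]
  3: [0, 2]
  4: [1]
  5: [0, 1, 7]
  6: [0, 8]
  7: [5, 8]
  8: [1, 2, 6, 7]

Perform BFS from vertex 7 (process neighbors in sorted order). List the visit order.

BFS from vertex 7 (neighbors processed in ascending order):
Visit order: 7, 5, 8, 0, 1, 2, 6, 3, 4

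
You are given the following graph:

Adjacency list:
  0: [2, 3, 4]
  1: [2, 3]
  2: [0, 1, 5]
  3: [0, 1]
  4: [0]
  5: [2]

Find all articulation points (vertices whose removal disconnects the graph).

An articulation point is a vertex whose removal disconnects the graph.
Articulation points: [0, 2]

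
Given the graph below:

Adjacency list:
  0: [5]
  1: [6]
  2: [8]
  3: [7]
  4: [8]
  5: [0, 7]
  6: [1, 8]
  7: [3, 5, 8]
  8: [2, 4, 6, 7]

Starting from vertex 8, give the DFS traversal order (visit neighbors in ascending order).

DFS from vertex 8 (neighbors processed in ascending order):
Visit order: 8, 2, 4, 6, 1, 7, 3, 5, 0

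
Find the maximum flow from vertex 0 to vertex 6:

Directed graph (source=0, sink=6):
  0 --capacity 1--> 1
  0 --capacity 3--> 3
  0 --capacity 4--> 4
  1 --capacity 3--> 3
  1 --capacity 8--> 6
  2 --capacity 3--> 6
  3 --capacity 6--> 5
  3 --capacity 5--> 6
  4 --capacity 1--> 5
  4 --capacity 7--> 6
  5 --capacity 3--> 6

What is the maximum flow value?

Computing max flow:
  Flow on (0->1): 1/1
  Flow on (0->3): 3/3
  Flow on (0->4): 4/4
  Flow on (1->6): 1/8
  Flow on (3->6): 3/5
  Flow on (4->6): 4/7
Maximum flow = 8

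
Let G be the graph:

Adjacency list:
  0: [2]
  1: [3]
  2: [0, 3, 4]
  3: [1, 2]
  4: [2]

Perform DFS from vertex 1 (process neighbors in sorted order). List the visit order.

DFS from vertex 1 (neighbors processed in ascending order):
Visit order: 1, 3, 2, 0, 4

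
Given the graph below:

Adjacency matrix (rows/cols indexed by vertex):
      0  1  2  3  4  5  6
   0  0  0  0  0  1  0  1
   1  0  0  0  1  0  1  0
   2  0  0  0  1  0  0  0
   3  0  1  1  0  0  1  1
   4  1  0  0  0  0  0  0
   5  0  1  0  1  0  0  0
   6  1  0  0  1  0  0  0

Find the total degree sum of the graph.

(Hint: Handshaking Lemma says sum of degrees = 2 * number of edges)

Count edges: 7 edges.
By Handshaking Lemma: sum of degrees = 2 * 7 = 14.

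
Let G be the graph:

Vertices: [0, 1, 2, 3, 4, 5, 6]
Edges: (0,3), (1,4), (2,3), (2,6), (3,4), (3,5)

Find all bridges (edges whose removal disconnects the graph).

A bridge is an edge whose removal increases the number of connected components.
Bridges found: (0,3), (1,4), (2,3), (2,6), (3,4), (3,5)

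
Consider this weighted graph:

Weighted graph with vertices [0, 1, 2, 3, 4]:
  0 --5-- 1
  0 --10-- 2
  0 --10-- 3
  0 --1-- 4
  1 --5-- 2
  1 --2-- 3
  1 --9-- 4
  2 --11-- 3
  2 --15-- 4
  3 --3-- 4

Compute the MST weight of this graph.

Applying Kruskal's algorithm (sort edges by weight, add if no cycle):
  Add (0,4) w=1
  Add (1,3) w=2
  Add (3,4) w=3
  Skip (0,1) w=5 (creates cycle)
  Add (1,2) w=5
  Skip (1,4) w=9 (creates cycle)
  Skip (0,3) w=10 (creates cycle)
  Skip (0,2) w=10 (creates cycle)
  Skip (2,3) w=11 (creates cycle)
  Skip (2,4) w=15 (creates cycle)
MST weight = 11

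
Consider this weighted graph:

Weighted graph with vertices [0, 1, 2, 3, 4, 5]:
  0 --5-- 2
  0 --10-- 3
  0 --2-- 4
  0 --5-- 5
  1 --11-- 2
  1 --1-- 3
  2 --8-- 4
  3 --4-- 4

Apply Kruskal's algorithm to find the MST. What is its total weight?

Applying Kruskal's algorithm (sort edges by weight, add if no cycle):
  Add (1,3) w=1
  Add (0,4) w=2
  Add (3,4) w=4
  Add (0,2) w=5
  Add (0,5) w=5
  Skip (2,4) w=8 (creates cycle)
  Skip (0,3) w=10 (creates cycle)
  Skip (1,2) w=11 (creates cycle)
MST weight = 17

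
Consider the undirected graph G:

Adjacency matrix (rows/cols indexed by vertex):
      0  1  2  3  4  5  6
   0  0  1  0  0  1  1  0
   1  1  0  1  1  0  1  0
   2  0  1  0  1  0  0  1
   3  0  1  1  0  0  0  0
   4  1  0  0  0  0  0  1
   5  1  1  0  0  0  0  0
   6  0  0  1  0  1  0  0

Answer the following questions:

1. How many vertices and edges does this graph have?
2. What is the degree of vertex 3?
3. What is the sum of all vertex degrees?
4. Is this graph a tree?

Count: 7 vertices, 9 edges.
Vertex 3 has neighbors [1, 2], degree = 2.
Handshaking lemma: 2 * 9 = 18.
A tree on 7 vertices has 6 edges. This graph has 9 edges (3 extra). Not a tree.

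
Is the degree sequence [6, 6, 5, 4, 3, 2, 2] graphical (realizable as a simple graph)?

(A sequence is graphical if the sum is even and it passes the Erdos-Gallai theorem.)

Sum of degrees = 28. Sum is even but fails Erdos-Gallai. The sequence is NOT graphical.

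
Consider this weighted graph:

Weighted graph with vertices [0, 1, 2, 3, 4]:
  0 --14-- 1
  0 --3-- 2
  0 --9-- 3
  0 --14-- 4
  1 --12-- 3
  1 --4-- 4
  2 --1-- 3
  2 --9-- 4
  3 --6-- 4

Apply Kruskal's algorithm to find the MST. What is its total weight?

Applying Kruskal's algorithm (sort edges by weight, add if no cycle):
  Add (2,3) w=1
  Add (0,2) w=3
  Add (1,4) w=4
  Add (3,4) w=6
  Skip (0,3) w=9 (creates cycle)
  Skip (2,4) w=9 (creates cycle)
  Skip (1,3) w=12 (creates cycle)
  Skip (0,1) w=14 (creates cycle)
  Skip (0,4) w=14 (creates cycle)
MST weight = 14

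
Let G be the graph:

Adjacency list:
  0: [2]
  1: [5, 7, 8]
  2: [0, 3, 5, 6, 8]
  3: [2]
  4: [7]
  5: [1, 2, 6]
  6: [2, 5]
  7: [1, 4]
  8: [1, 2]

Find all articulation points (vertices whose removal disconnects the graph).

An articulation point is a vertex whose removal disconnects the graph.
Articulation points: [1, 2, 7]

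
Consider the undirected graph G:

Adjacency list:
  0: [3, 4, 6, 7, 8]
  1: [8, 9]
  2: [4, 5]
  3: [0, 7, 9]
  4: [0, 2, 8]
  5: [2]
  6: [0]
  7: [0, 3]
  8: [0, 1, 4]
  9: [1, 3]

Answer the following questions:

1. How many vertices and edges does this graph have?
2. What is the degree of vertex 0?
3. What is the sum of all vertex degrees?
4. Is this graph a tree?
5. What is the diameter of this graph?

Count: 10 vertices, 12 edges.
Vertex 0 has neighbors [3, 4, 6, 7, 8], degree = 5.
Handshaking lemma: 2 * 12 = 24.
A tree on 10 vertices has 9 edges. This graph has 12 edges (3 extra). Not a tree.
Diameter (longest shortest path) = 5.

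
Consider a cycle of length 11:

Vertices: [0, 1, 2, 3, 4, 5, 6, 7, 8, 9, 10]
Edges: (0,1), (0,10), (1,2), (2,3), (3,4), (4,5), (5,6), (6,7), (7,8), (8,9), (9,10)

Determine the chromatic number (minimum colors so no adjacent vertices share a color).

This is an odd cycle (C_11). Odd cycles are not bipartite (any 2-coloring forces two adjacent vertices to match), and 3 colors suffice.
Chromatic number = 3.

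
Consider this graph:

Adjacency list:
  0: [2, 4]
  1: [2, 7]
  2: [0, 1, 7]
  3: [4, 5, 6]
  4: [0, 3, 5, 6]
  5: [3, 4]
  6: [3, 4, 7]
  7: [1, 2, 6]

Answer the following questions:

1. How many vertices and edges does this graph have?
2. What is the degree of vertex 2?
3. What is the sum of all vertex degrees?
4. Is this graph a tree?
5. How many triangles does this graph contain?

Count: 8 vertices, 11 edges.
Vertex 2 has neighbors [0, 1, 7], degree = 3.
Handshaking lemma: 2 * 11 = 22.
A tree on 8 vertices has 7 edges. This graph has 11 edges (4 extra). Not a tree.
Number of triangles = 3.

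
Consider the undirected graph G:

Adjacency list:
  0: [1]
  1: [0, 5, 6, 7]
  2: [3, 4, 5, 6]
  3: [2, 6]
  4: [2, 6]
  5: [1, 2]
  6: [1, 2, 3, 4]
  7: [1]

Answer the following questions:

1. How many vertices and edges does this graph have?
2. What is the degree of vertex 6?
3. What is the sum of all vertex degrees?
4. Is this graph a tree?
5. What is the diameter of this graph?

Count: 8 vertices, 10 edges.
Vertex 6 has neighbors [1, 2, 3, 4], degree = 4.
Handshaking lemma: 2 * 10 = 20.
A tree on 8 vertices has 7 edges. This graph has 10 edges (3 extra). Not a tree.
Diameter (longest shortest path) = 3.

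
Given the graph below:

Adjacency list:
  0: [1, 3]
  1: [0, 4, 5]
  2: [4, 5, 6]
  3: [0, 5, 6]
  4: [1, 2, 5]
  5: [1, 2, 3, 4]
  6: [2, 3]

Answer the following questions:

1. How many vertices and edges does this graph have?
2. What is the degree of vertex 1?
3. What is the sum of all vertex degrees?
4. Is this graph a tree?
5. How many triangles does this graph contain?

Count: 7 vertices, 10 edges.
Vertex 1 has neighbors [0, 4, 5], degree = 3.
Handshaking lemma: 2 * 10 = 20.
A tree on 7 vertices has 6 edges. This graph has 10 edges (4 extra). Not a tree.
Number of triangles = 2.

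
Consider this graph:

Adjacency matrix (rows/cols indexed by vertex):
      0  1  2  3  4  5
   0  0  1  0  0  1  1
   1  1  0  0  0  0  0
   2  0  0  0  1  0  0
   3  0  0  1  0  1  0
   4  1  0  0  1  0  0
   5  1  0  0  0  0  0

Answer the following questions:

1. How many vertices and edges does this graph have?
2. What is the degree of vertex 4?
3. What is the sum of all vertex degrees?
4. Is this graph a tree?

Count: 6 vertices, 5 edges.
Vertex 4 has neighbors [0, 3], degree = 2.
Handshaking lemma: 2 * 5 = 10.
A graph is a tree iff it is connected and has exactly n-1 edges. This graph is connected (all 6 vertices in one component) and has 6-1 = 5 edges. It is a tree.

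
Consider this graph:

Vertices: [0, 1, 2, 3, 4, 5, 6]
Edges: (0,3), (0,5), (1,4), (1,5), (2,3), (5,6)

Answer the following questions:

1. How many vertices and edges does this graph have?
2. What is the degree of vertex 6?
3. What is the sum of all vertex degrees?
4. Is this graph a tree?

Count: 7 vertices, 6 edges.
Vertex 6 has neighbors [5], degree = 1.
Handshaking lemma: 2 * 6 = 12.
A graph is a tree iff it is connected and has exactly n-1 edges. This graph is connected (all 7 vertices in one component) and has 7-1 = 6 edges. It is a tree.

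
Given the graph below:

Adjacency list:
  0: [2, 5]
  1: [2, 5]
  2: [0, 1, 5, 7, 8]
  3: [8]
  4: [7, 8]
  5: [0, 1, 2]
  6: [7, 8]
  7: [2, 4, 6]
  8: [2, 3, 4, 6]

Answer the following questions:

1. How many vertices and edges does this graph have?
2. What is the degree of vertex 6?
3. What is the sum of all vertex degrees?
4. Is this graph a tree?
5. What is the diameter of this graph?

Count: 9 vertices, 12 edges.
Vertex 6 has neighbors [7, 8], degree = 2.
Handshaking lemma: 2 * 12 = 24.
A tree on 9 vertices has 8 edges. This graph has 12 edges (4 extra). Not a tree.
Diameter (longest shortest path) = 3.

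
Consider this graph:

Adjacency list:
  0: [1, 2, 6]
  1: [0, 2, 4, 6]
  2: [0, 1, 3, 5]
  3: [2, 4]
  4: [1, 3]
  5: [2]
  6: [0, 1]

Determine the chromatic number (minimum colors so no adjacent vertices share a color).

The graph has a maximum clique of size 3 (lower bound on chromatic number).
A valid 3-coloring: {0: 2, 1: 0, 2: 1, 3: 0, 4: 1, 5: 0, 6: 1}.
Chromatic number = 3.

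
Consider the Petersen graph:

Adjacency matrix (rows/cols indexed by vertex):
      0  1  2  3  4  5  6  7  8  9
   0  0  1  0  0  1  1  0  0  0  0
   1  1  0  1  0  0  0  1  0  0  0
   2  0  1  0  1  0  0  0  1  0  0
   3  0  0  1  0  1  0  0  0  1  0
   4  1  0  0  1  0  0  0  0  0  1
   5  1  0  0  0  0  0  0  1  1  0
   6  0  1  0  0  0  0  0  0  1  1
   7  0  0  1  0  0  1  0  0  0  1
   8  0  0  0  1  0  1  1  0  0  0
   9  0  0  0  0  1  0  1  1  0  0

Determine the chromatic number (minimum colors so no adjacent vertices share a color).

The Petersen graph contains odd cycles (e.g. the outer 5-cycle), so chi >= 3.
A proper 3-coloring exists (it is a well-known 3-chromatic graph).
Chromatic number = 3.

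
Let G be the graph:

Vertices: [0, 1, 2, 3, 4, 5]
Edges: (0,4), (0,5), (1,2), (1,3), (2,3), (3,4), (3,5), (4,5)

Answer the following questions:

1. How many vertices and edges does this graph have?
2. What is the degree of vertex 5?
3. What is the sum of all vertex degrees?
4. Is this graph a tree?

Count: 6 vertices, 8 edges.
Vertex 5 has neighbors [0, 3, 4], degree = 3.
Handshaking lemma: 2 * 8 = 16.
A tree on 6 vertices has 5 edges. This graph has 8 edges (3 extra). Not a tree.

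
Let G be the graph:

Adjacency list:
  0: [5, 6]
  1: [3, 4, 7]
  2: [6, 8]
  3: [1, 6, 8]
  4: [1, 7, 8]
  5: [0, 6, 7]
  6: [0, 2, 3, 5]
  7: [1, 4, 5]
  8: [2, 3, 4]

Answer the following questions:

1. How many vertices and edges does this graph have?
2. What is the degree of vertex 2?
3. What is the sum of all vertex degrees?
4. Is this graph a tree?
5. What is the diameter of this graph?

Count: 9 vertices, 13 edges.
Vertex 2 has neighbors [6, 8], degree = 2.
Handshaking lemma: 2 * 13 = 26.
A tree on 9 vertices has 8 edges. This graph has 13 edges (5 extra). Not a tree.
Diameter (longest shortest path) = 3.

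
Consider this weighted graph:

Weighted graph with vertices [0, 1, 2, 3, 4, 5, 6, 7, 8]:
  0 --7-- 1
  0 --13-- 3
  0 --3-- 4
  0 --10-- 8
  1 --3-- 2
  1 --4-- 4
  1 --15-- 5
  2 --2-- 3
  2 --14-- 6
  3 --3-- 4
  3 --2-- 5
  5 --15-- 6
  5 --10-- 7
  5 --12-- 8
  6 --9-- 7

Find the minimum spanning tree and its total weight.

Applying Kruskal's algorithm (sort edges by weight, add if no cycle):
  Add (2,3) w=2
  Add (3,5) w=2
  Add (0,4) w=3
  Add (1,2) w=3
  Add (3,4) w=3
  Skip (1,4) w=4 (creates cycle)
  Skip (0,1) w=7 (creates cycle)
  Add (6,7) w=9
  Add (0,8) w=10
  Add (5,7) w=10
  Skip (5,8) w=12 (creates cycle)
  Skip (0,3) w=13 (creates cycle)
  Skip (2,6) w=14 (creates cycle)
  Skip (1,5) w=15 (creates cycle)
  Skip (5,6) w=15 (creates cycle)
MST weight = 42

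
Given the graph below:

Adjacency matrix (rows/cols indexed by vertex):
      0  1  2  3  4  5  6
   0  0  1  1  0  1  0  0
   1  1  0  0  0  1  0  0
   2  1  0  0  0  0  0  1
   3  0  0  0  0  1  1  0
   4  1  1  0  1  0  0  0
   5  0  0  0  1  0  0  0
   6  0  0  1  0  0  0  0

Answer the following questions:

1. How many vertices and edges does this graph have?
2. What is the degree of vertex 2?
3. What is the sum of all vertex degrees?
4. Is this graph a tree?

Count: 7 vertices, 7 edges.
Vertex 2 has neighbors [0, 6], degree = 2.
Handshaking lemma: 2 * 7 = 14.
A tree on 7 vertices has 6 edges. This graph has 7 edges (1 extra). Not a tree.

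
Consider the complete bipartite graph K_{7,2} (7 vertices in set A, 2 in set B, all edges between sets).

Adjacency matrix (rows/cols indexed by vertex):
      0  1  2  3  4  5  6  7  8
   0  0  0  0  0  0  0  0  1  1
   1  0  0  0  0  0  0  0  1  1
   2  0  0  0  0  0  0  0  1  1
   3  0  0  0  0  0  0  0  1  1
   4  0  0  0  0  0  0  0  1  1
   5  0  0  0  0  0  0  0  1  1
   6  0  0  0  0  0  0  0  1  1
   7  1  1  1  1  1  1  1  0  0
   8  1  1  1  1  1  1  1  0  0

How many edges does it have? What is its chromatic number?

K_{7,2} has 7 * 2 = 14 edges.
Bipartite graphs have chromatic number 2 (color each partition differently).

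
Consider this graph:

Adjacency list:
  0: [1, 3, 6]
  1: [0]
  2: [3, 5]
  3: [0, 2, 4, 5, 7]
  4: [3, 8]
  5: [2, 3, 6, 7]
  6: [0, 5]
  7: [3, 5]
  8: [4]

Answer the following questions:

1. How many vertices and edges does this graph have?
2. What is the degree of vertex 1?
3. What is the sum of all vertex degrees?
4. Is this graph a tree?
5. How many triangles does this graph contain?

Count: 9 vertices, 11 edges.
Vertex 1 has neighbors [0], degree = 1.
Handshaking lemma: 2 * 11 = 22.
A tree on 9 vertices has 8 edges. This graph has 11 edges (3 extra). Not a tree.
Number of triangles = 2.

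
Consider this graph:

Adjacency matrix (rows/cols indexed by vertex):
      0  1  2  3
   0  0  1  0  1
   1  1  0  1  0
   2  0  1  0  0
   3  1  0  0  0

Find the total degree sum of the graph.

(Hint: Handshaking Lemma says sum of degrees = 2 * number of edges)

Count edges: 3 edges.
By Handshaking Lemma: sum of degrees = 2 * 3 = 6.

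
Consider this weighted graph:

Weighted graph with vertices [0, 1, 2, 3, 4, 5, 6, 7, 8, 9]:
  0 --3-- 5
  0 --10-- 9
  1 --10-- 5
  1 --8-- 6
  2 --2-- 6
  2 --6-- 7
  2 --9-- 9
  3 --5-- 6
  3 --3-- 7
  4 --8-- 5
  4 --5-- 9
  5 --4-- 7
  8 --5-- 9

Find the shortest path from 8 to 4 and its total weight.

Using Dijkstra's algorithm from vertex 8:
Shortest path: 8 -> 9 -> 4
Total weight: 5 + 5 = 10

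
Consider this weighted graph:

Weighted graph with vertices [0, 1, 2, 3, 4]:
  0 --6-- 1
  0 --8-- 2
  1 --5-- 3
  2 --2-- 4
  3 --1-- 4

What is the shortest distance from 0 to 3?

Using Dijkstra's algorithm from vertex 0:
Shortest path: 0 -> 1 -> 3
Total weight: 6 + 5 = 11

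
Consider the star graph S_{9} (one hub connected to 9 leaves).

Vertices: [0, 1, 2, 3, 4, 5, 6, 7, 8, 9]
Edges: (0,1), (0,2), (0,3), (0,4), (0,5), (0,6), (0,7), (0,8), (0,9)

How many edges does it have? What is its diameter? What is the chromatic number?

Star graph S_{9}: the hub connects to all 9 leaves.
Edges = 9.
Diameter = 2 (any leaf to hub is 1, leaf to leaf through hub is 2).
Star graphs are bipartite (hub vs leaves), so chromatic number = 2.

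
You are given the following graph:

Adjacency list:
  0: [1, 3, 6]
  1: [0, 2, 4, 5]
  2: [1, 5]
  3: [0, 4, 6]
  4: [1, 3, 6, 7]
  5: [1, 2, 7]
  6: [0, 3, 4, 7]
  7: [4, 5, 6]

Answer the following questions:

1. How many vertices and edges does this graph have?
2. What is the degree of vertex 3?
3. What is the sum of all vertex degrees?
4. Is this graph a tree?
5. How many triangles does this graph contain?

Count: 8 vertices, 13 edges.
Vertex 3 has neighbors [0, 4, 6], degree = 3.
Handshaking lemma: 2 * 13 = 26.
A tree on 8 vertices has 7 edges. This graph has 13 edges (6 extra). Not a tree.
Number of triangles = 4.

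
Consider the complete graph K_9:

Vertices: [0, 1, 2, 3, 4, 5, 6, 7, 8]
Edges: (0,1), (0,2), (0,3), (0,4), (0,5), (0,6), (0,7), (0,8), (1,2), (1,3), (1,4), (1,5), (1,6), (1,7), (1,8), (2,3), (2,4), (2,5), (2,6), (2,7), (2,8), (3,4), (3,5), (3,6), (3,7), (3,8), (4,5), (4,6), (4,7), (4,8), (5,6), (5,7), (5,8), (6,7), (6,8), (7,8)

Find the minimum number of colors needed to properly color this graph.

In K_9, every vertex is adjacent to every other vertex.
Each vertex needs a unique color.
Chromatic number = 9.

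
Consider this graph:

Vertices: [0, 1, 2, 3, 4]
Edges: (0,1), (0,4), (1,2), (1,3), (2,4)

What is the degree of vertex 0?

Vertex 0 has neighbors [1, 4], so deg(0) = 2.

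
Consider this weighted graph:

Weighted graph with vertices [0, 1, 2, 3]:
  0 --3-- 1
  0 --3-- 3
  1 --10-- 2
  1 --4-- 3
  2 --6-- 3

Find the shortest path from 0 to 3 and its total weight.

Using Dijkstra's algorithm from vertex 0:
Shortest path: 0 -> 3
Total weight: 3 = 3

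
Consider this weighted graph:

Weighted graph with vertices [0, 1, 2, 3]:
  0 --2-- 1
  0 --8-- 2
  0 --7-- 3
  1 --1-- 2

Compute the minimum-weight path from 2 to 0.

Using Dijkstra's algorithm from vertex 2:
Shortest path: 2 -> 1 -> 0
Total weight: 1 + 2 = 3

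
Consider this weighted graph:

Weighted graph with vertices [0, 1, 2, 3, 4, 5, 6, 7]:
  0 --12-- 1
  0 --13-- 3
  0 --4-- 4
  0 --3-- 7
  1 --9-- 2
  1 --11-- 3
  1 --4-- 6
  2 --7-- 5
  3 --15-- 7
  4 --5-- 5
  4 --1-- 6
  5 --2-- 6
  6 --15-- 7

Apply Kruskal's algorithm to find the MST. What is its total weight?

Applying Kruskal's algorithm (sort edges by weight, add if no cycle):
  Add (4,6) w=1
  Add (5,6) w=2
  Add (0,7) w=3
  Add (0,4) w=4
  Add (1,6) w=4
  Skip (4,5) w=5 (creates cycle)
  Add (2,5) w=7
  Skip (1,2) w=9 (creates cycle)
  Add (1,3) w=11
  Skip (0,1) w=12 (creates cycle)
  Skip (0,3) w=13 (creates cycle)
  Skip (3,7) w=15 (creates cycle)
  Skip (6,7) w=15 (creates cycle)
MST weight = 32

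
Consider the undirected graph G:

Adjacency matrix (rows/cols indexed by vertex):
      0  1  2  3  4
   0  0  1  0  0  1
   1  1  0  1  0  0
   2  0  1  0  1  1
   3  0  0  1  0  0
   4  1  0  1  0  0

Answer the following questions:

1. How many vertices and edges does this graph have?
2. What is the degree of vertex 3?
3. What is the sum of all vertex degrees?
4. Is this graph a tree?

Count: 5 vertices, 5 edges.
Vertex 3 has neighbors [2], degree = 1.
Handshaking lemma: 2 * 5 = 10.
A tree on 5 vertices has 4 edges. This graph has 5 edges (1 extra). Not a tree.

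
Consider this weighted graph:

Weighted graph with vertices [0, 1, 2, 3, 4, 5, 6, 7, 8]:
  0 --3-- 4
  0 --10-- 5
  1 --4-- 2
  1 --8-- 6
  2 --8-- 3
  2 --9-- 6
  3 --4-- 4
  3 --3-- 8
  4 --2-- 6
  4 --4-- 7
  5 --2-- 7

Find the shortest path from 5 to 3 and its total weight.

Using Dijkstra's algorithm from vertex 5:
Shortest path: 5 -> 7 -> 4 -> 3
Total weight: 2 + 4 + 4 = 10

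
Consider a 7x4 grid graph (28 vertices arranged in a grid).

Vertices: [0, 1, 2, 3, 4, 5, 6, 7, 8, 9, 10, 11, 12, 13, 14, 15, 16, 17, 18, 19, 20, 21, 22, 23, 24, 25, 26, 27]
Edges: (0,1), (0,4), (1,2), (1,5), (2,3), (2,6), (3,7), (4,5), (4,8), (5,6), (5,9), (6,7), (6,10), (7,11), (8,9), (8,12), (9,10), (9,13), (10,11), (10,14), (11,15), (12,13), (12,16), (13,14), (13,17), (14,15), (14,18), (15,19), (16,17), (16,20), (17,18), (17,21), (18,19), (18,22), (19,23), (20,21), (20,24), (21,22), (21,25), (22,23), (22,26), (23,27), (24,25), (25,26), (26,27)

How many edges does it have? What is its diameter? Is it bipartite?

A 7x4 grid has 24 vertical edges and 21 horizontal edges.
Total edges = 24 + 21 = 45.
Diameter = (7-1) + (4-1) = 9 (corner to opposite corner).
Grid graphs are bipartite (checkerboard coloring).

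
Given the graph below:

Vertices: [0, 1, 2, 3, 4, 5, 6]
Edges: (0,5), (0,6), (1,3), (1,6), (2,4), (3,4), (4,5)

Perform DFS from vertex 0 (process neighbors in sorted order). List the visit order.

DFS from vertex 0 (neighbors processed in ascending order):
Visit order: 0, 5, 4, 2, 3, 1, 6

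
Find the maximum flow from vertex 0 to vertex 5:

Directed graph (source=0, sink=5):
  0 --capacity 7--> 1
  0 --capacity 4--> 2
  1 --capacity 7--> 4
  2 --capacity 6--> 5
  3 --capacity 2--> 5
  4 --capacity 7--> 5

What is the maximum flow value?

Computing max flow:
  Flow on (0->1): 7/7
  Flow on (0->2): 4/4
  Flow on (1->4): 7/7
  Flow on (2->5): 4/6
  Flow on (4->5): 7/7
Maximum flow = 11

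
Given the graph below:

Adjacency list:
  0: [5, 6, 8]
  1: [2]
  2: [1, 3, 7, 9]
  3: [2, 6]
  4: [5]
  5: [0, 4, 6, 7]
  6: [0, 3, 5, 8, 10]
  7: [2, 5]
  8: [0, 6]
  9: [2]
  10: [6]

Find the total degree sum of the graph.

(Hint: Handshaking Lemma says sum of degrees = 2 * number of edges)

Count edges: 13 edges.
By Handshaking Lemma: sum of degrees = 2 * 13 = 26.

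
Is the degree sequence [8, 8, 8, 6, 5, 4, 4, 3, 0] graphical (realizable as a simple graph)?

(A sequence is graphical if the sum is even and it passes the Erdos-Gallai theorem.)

Sum of degrees = 46. Sum is even but fails Erdos-Gallai. The sequence is NOT graphical.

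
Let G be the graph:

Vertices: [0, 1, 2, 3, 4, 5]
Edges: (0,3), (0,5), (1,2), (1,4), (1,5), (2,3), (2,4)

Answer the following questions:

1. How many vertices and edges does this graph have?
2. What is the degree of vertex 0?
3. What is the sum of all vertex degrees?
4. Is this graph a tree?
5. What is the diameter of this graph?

Count: 6 vertices, 7 edges.
Vertex 0 has neighbors [3, 5], degree = 2.
Handshaking lemma: 2 * 7 = 14.
A tree on 6 vertices has 5 edges. This graph has 7 edges (2 extra). Not a tree.
Diameter (longest shortest path) = 3.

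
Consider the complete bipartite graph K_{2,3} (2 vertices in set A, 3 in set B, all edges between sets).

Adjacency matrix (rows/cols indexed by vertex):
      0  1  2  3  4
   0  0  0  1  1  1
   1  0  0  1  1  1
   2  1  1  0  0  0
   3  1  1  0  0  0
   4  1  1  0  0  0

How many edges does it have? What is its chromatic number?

K_{2,3} has 2 * 3 = 6 edges.
Bipartite graphs have chromatic number 2 (color each partition differently).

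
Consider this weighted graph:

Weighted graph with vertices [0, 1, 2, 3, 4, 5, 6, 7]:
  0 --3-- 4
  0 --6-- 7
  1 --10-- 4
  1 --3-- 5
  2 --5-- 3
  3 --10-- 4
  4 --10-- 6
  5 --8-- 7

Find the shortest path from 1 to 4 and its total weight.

Using Dijkstra's algorithm from vertex 1:
Shortest path: 1 -> 4
Total weight: 10 = 10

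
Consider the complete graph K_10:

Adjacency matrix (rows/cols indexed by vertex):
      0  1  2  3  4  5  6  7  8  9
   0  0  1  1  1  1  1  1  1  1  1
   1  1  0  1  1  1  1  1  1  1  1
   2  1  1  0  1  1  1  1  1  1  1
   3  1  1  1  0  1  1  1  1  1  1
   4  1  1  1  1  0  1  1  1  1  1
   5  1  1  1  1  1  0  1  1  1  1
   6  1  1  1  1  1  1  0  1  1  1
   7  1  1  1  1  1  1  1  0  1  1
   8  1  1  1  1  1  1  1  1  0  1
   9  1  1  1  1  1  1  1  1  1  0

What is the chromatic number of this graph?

In K_10, every vertex is adjacent to every other vertex.
Each vertex needs a unique color.
Chromatic number = 10.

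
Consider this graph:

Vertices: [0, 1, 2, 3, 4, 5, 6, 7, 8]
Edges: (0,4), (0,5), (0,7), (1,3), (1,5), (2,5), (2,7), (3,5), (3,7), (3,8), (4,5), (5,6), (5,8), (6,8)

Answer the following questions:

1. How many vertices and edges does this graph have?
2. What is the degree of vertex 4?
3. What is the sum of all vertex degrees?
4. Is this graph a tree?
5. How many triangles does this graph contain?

Count: 9 vertices, 14 edges.
Vertex 4 has neighbors [0, 5], degree = 2.
Handshaking lemma: 2 * 14 = 28.
A tree on 9 vertices has 8 edges. This graph has 14 edges (6 extra). Not a tree.
Number of triangles = 4.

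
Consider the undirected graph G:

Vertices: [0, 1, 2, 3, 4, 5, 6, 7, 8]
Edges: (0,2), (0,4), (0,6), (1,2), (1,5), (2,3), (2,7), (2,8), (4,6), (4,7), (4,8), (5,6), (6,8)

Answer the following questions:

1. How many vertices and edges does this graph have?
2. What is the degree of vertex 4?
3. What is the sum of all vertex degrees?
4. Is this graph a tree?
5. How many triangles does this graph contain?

Count: 9 vertices, 13 edges.
Vertex 4 has neighbors [0, 6, 7, 8], degree = 4.
Handshaking lemma: 2 * 13 = 26.
A tree on 9 vertices has 8 edges. This graph has 13 edges (5 extra). Not a tree.
Number of triangles = 2.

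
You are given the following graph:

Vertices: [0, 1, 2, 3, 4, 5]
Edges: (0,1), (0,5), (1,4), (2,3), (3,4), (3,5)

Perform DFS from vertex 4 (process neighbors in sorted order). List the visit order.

DFS from vertex 4 (neighbors processed in ascending order):
Visit order: 4, 1, 0, 5, 3, 2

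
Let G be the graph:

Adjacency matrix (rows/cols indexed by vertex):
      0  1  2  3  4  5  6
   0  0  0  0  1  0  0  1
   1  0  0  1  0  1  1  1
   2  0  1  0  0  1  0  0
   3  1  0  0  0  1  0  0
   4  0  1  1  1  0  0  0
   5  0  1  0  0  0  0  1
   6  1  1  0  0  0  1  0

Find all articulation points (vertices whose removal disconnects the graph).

No articulation points. The graph is biconnected.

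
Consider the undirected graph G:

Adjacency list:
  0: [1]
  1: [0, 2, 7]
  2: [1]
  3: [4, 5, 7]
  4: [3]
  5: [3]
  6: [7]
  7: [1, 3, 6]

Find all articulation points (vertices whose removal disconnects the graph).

An articulation point is a vertex whose removal disconnects the graph.
Articulation points: [1, 3, 7]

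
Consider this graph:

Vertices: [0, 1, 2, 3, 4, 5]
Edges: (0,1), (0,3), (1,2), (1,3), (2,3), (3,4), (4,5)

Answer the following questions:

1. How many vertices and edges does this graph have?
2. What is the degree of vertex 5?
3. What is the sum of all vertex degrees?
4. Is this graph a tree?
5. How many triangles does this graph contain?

Count: 6 vertices, 7 edges.
Vertex 5 has neighbors [4], degree = 1.
Handshaking lemma: 2 * 7 = 14.
A tree on 6 vertices has 5 edges. This graph has 7 edges (2 extra). Not a tree.
Number of triangles = 2.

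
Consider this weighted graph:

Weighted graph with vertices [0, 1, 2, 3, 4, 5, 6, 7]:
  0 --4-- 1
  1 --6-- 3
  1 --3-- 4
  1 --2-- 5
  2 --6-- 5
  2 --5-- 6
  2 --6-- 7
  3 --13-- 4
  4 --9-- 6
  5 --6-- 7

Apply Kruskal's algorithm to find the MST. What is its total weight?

Applying Kruskal's algorithm (sort edges by weight, add if no cycle):
  Add (1,5) w=2
  Add (1,4) w=3
  Add (0,1) w=4
  Add (2,6) w=5
  Add (1,3) w=6
  Add (2,5) w=6
  Add (2,7) w=6
  Skip (5,7) w=6 (creates cycle)
  Skip (4,6) w=9 (creates cycle)
  Skip (3,4) w=13 (creates cycle)
MST weight = 32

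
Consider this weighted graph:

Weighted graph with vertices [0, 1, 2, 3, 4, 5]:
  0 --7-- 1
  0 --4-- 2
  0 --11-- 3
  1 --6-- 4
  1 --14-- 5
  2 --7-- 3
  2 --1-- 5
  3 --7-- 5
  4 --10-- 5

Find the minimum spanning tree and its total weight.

Applying Kruskal's algorithm (sort edges by weight, add if no cycle):
  Add (2,5) w=1
  Add (0,2) w=4
  Add (1,4) w=6
  Add (0,1) w=7
  Add (2,3) w=7
  Skip (3,5) w=7 (creates cycle)
  Skip (4,5) w=10 (creates cycle)
  Skip (0,3) w=11 (creates cycle)
  Skip (1,5) w=14 (creates cycle)
MST weight = 25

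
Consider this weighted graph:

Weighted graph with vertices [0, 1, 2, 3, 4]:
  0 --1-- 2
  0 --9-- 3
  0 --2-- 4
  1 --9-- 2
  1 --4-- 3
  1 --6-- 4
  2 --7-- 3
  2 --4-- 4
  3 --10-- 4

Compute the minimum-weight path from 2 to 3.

Using Dijkstra's algorithm from vertex 2:
Shortest path: 2 -> 3
Total weight: 7 = 7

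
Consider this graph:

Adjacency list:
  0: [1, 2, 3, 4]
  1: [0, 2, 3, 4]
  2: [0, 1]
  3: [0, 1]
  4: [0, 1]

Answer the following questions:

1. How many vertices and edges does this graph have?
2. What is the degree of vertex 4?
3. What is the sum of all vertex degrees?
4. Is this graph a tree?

Count: 5 vertices, 7 edges.
Vertex 4 has neighbors [0, 1], degree = 2.
Handshaking lemma: 2 * 7 = 14.
A tree on 5 vertices has 4 edges. This graph has 7 edges (3 extra). Not a tree.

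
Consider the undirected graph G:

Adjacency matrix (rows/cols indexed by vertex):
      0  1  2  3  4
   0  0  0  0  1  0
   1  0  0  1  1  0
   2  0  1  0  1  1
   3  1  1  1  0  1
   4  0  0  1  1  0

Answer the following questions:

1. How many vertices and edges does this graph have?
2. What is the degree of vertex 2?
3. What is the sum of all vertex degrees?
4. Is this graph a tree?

Count: 5 vertices, 6 edges.
Vertex 2 has neighbors [1, 3, 4], degree = 3.
Handshaking lemma: 2 * 6 = 12.
A tree on 5 vertices has 4 edges. This graph has 6 edges (2 extra). Not a tree.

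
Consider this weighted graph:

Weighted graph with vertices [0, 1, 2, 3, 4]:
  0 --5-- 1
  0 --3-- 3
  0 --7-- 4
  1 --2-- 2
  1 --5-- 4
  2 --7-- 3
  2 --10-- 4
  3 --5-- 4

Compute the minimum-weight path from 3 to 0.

Using Dijkstra's algorithm from vertex 3:
Shortest path: 3 -> 0
Total weight: 3 = 3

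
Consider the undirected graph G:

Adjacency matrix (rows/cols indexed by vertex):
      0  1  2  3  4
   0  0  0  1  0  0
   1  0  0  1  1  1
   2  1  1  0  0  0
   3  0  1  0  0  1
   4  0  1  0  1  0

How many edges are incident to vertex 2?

Vertex 2 has neighbors [0, 1], so deg(2) = 2.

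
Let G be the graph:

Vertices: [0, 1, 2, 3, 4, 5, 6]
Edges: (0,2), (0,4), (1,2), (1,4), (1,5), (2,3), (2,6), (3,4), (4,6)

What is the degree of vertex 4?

Vertex 4 has neighbors [0, 1, 3, 6], so deg(4) = 4.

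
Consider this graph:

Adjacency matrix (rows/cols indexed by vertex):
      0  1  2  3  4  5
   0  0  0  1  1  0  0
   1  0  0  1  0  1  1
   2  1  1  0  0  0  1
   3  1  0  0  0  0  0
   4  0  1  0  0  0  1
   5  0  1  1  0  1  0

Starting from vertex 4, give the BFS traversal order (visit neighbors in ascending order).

BFS from vertex 4 (neighbors processed in ascending order):
Visit order: 4, 1, 5, 2, 0, 3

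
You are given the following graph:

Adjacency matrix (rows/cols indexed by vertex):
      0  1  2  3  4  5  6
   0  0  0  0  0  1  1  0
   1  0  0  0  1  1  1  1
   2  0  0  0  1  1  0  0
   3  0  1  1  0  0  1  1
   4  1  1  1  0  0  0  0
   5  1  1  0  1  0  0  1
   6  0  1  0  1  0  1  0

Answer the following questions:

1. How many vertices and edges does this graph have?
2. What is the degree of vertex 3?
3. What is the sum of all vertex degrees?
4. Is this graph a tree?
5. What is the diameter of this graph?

Count: 7 vertices, 11 edges.
Vertex 3 has neighbors [1, 2, 5, 6], degree = 4.
Handshaking lemma: 2 * 11 = 22.
A tree on 7 vertices has 6 edges. This graph has 11 edges (5 extra). Not a tree.
Diameter (longest shortest path) = 2.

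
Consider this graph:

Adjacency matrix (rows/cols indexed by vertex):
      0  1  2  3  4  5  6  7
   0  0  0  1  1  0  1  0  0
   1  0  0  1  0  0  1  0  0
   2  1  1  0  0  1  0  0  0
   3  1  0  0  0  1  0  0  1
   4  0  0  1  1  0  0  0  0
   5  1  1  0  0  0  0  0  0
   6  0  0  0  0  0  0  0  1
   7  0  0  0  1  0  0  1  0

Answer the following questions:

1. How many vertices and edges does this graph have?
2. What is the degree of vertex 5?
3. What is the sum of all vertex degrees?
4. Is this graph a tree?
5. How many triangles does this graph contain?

Count: 8 vertices, 9 edges.
Vertex 5 has neighbors [0, 1], degree = 2.
Handshaking lemma: 2 * 9 = 18.
A tree on 8 vertices has 7 edges. This graph has 9 edges (2 extra). Not a tree.
Number of triangles = 0.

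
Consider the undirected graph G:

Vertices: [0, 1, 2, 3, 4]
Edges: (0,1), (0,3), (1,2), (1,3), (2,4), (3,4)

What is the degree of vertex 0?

Vertex 0 has neighbors [1, 3], so deg(0) = 2.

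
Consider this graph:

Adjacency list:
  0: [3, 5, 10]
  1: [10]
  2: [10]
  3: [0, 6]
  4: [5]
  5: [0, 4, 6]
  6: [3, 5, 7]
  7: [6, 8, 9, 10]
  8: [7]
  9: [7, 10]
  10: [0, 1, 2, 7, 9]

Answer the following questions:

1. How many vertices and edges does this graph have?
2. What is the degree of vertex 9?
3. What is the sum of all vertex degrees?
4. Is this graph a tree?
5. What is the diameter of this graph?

Count: 11 vertices, 13 edges.
Vertex 9 has neighbors [7, 10], degree = 2.
Handshaking lemma: 2 * 13 = 26.
A tree on 11 vertices has 10 edges. This graph has 13 edges (3 extra). Not a tree.
Diameter (longest shortest path) = 4.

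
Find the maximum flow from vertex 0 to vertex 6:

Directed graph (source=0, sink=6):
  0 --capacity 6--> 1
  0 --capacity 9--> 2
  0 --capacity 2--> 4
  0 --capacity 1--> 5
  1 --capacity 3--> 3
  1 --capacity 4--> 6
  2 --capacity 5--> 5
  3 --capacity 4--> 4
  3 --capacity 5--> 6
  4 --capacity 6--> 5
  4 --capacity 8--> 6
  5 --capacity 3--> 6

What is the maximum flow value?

Computing max flow:
  Flow on (0->1): 6/6
  Flow on (0->2): 3/9
  Flow on (0->4): 2/2
  Flow on (1->3): 2/3
  Flow on (1->6): 4/4
  Flow on (2->5): 3/5
  Flow on (3->6): 2/5
  Flow on (4->6): 2/8
  Flow on (5->6): 3/3
Maximum flow = 11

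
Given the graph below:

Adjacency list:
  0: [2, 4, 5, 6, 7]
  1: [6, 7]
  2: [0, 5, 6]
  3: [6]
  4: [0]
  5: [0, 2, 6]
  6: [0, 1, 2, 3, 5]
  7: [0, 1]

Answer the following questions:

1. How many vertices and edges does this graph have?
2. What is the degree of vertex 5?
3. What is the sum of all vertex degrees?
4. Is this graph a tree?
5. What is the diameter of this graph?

Count: 8 vertices, 11 edges.
Vertex 5 has neighbors [0, 2, 6], degree = 3.
Handshaking lemma: 2 * 11 = 22.
A tree on 8 vertices has 7 edges. This graph has 11 edges (4 extra). Not a tree.
Diameter (longest shortest path) = 3.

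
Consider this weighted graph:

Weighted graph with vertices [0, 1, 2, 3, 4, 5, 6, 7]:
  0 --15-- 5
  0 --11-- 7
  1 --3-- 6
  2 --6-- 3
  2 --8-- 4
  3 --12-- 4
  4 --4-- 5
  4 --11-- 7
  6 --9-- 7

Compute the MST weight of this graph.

Applying Kruskal's algorithm (sort edges by weight, add if no cycle):
  Add (1,6) w=3
  Add (4,5) w=4
  Add (2,3) w=6
  Add (2,4) w=8
  Add (6,7) w=9
  Add (0,7) w=11
  Add (4,7) w=11
  Skip (3,4) w=12 (creates cycle)
  Skip (0,5) w=15 (creates cycle)
MST weight = 52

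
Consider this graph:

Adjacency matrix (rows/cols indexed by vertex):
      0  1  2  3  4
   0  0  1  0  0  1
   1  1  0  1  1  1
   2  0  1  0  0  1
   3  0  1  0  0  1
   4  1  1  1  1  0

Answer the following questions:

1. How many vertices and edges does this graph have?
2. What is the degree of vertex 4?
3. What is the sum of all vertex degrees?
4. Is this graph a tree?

Count: 5 vertices, 7 edges.
Vertex 4 has neighbors [0, 1, 2, 3], degree = 4.
Handshaking lemma: 2 * 7 = 14.
A tree on 5 vertices has 4 edges. This graph has 7 edges (3 extra). Not a tree.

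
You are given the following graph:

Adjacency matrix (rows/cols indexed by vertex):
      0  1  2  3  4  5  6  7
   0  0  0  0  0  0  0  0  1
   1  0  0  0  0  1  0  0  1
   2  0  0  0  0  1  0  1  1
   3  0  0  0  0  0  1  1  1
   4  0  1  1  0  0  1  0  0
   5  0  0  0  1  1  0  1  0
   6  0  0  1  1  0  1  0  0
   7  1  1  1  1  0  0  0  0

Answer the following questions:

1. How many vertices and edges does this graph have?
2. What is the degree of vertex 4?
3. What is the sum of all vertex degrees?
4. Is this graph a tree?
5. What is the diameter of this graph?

Count: 8 vertices, 11 edges.
Vertex 4 has neighbors [1, 2, 5], degree = 3.
Handshaking lemma: 2 * 11 = 22.
A tree on 8 vertices has 7 edges. This graph has 11 edges (4 extra). Not a tree.
Diameter (longest shortest path) = 3.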